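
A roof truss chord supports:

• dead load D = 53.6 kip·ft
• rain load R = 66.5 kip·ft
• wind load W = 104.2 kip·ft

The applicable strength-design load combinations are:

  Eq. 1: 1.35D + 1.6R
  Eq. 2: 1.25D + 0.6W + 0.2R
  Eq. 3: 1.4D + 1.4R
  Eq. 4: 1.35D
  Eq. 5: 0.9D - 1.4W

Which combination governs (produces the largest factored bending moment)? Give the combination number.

Combination 1

Eq. 1: 1.35(53.6) + 1.6(66.5) = 72.36 + 106.40 = 178.76
Eq. 2: 1.25(53.6) + 0.6(104.2) + 0.2(66.5) = 67.00 + 62.52 + 13.30 = 142.82
Eq. 3: 1.4(53.6) + 1.4(66.5) = 75.04 + 93.10 = 168.14
Eq. 4: 1.35(53.6) = 72.36
Eq. 5: 0.9(53.6) - 1.4(104.2) = 48.24 - 145.88 = -97.64
The largest value is 178.76 kip·ft from combination 1.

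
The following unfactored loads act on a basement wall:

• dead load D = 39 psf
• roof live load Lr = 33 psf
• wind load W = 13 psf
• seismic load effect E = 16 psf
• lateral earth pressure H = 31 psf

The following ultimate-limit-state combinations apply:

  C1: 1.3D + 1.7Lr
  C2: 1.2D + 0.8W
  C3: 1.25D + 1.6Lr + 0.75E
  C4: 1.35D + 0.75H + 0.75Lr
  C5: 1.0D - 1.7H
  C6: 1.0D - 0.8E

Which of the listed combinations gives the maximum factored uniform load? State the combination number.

C1: 1.3(39) + 1.7(33) = 106.80
C2: 1.2(39) + 0.8(13) = 57.20
C3: 1.25(39) + 1.6(33) + 0.75(16) = 113.55
C4: 1.35(39) + 0.75(31) + 0.75(33) = 100.65
C5: 1.0(39) - 1.7(31) = -13.70
C6: 1.0(39) - 0.8(16) = 26.20
The largest value is 113.55 psf from combination 3.

Combination 3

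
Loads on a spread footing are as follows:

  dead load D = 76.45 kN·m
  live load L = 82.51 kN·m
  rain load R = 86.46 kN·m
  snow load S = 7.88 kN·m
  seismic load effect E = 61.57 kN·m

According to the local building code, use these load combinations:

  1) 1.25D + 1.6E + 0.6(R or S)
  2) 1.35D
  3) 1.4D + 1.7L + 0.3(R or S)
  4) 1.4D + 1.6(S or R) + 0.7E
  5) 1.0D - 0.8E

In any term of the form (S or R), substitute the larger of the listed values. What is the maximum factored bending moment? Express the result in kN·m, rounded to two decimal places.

(R or S) → R = 86.46 kN·m; (S or R) → R = 86.46 kN·m.
1) 1.25(76.45) + 1.6(61.57) + 0.6(86.46) = 95.56 + 98.51 + 51.88 = 245.95
2) 1.35(76.45) = 103.21
3) 1.4(76.45) + 1.7(82.51) + 0.3(86.46) = 107.03 + 140.27 + 25.94 = 273.24
4) 1.4(76.45) + 1.6(86.46) + 0.7(61.57) = 107.03 + 138.34 + 43.10 = 288.47
5) 1.0(76.45) - 0.8(61.57) = 76.45 - 49.26 = 27.19
Maximum is from combination 4.

288.47 kN·m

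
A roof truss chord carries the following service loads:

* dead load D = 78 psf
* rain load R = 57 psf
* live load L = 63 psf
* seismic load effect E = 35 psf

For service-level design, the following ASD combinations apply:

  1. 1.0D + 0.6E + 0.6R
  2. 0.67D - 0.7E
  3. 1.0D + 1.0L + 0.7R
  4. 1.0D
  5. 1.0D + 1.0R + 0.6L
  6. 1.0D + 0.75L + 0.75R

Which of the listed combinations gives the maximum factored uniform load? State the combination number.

Combination 3

1. 1.0(78) + 0.6(35) + 0.6(57) = 78.00 + 21.00 + 34.20 = 133.20
2. 0.67(78) - 0.7(35) = 52.26 - 24.50 = 27.76
3. 1.0(78) + 1.0(63) + 0.7(57) = 78.00 + 63.00 + 39.90 = 180.90
4. 1.0(78) = 78.00
5. 1.0(78) + 1.0(57) + 0.6(63) = 78.00 + 57.00 + 37.80 = 172.80
6. 1.0(78) + 0.75(63) + 0.75(57) = 78.00 + 47.25 + 42.75 = 168.00
The largest value is 180.90 psf from combination 3.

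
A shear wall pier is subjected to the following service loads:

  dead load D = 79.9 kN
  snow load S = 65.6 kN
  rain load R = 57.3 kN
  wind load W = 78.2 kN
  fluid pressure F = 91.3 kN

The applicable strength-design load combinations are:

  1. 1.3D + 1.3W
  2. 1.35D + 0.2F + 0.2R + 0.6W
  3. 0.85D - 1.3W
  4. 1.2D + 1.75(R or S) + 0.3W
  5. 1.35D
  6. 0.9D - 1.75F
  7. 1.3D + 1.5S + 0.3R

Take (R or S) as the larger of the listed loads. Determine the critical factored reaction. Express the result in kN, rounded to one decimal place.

(R or S) → S = 65.6 kN.
1. 1.3(79.9) + 1.3(78.2) = 205.5
2. 1.35(79.9) + 0.2(91.3) + 0.2(57.3) + 0.6(78.2) = 184.5
3. 0.85(79.9) - 1.3(78.2) = -33.7
4. 1.2(79.9) + 1.75(65.6) + 0.3(78.2) = 234.1
5. 1.35(79.9) = 107.9
6. 0.9(79.9) - 1.75(91.3) = -87.9
7. 1.3(79.9) + 1.5(65.6) + 0.3(57.3) = 219.5
Combination 4 governs: V_u = 234.1 kN.

234.1 kN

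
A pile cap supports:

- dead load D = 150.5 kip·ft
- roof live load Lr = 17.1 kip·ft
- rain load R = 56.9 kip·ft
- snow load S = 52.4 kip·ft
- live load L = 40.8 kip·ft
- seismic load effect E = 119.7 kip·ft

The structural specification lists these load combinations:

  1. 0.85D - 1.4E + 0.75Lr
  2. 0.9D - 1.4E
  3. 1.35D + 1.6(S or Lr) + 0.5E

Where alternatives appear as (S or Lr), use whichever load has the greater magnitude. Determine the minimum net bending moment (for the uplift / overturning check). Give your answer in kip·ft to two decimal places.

-32.13 kip·ft

(S or Lr) → S = 52.4 kip·ft.
1. 0.85(150.5) - 1.4(119.7) + 0.75(17.1) = -26.83
2. 0.9(150.5) - 1.4(119.7) = 135.45 - 167.58 = -32.13
3. 1.35(150.5) + 1.6(52.4) + 0.5(119.7) = 203.18 + 83.84 + 59.85 = 346.87
Combination 2 gives the minimum: -32.13 kip·ft.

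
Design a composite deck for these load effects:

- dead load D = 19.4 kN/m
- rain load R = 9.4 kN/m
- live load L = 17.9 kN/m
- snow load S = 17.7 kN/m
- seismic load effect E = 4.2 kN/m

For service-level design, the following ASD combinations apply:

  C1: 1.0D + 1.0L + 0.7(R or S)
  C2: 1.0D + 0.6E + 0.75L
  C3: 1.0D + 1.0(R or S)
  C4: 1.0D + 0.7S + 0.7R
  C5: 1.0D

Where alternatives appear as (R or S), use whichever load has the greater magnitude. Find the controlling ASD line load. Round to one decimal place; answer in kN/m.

(R or S) → S = 17.7 kN/m.
C1: 1.0(19.4) + 1.0(17.9) + 0.7(17.7) = 49.7
C2: 1.0(19.4) + 0.6(4.2) + 0.75(17.9) = 35.3
C3: 1.0(19.4) + 1.0(17.7) = 37.1
C4: 1.0(19.4) + 0.7(17.7) + 0.7(9.4) = 38.4
C5: 1.0(19.4) = 19.4
Combination 1 governs: w = 49.7 kN/m.

49.7 kN/m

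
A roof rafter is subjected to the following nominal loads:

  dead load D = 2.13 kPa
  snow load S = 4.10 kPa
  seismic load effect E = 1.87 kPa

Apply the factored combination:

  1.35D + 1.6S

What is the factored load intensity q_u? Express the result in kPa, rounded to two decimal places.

9.44 kPa

1.35(2.13) + 1.6(4.10) = 9.44
q_u = 9.44 kPa.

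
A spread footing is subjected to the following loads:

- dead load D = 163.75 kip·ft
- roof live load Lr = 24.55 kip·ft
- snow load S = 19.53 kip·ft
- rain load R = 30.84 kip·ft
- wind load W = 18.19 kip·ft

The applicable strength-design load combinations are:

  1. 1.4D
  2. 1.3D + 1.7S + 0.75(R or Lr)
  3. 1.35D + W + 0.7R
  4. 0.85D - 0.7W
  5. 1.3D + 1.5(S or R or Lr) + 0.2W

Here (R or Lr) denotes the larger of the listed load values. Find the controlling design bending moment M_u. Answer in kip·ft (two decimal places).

269.21 kip·ft

(R or Lr) → R = 30.84 kip·ft; (S or R or Lr) → R = 30.84 kip·ft.
1. 1.4(163.75) = 229.25
2. 1.3(163.75) + 1.7(19.53) + 0.75(30.84) = 269.21
3. 1.35(163.75) + 1.0(18.19) + 0.7(30.84) = 260.84
4. 0.85(163.75) - 0.7(18.19) = 126.45
5. 1.3(163.75) + 1.5(30.84) + 0.2(18.19) = 262.77
The controlling combination is 2, giving 269.21 kip·ft.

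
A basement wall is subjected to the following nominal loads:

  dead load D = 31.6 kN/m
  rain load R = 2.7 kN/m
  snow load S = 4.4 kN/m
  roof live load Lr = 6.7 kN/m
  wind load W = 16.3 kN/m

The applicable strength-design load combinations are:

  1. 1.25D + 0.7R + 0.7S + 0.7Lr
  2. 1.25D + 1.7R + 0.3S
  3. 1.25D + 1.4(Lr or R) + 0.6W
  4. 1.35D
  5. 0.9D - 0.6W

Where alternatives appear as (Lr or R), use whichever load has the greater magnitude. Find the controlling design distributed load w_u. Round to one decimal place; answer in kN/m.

58.7 kN/m

(Lr or R) → Lr = 6.7 kN/m.
1. 1.25(31.6) + 0.7(2.7) + 0.7(4.4) + 0.7(6.7) = 39.5 + 1.9 + 3.1 + 4.7 = 49.2
2. 1.25(31.6) + 1.7(2.7) + 0.3(4.4) = 39.5 + 4.6 + 1.3 = 45.4
3. 1.25(31.6) + 1.4(6.7) + 0.6(16.3) = 39.5 + 9.4 + 9.8 = 58.7
4. 1.35(31.6) = 42.7
5. 0.9(31.6) - 0.6(16.3) = 18.7
The controlling combination is 3, giving 58.7 kN/m.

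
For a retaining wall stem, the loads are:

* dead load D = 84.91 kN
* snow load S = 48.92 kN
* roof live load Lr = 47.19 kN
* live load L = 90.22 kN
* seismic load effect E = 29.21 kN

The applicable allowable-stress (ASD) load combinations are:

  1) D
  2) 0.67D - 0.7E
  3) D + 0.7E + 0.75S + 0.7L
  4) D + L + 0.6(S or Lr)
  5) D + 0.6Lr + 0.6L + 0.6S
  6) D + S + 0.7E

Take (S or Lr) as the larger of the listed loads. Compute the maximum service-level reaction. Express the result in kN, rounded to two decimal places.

(S or Lr) → S = 48.92 kN.
1) 1.0(84.91) = 84.91
2) 0.67(84.91) - 0.7(29.21) = 56.89 - 20.45 = 36.44
3) 1.0(84.91) + 0.7(29.21) + 0.75(48.92) + 0.7(90.22) = 84.91 + 20.45 + 36.69 + 63.15 = 205.20
4) 1.0(84.91) + 1.0(90.22) + 0.6(48.92) = 84.91 + 90.22 + 29.35 = 204.48
5) 1.0(84.91) + 0.6(47.19) + 0.6(90.22) + 0.6(48.92) = 196.71
6) 1.0(84.91) + 1.0(48.92) + 0.7(29.21) = 84.91 + 48.92 + 20.45 = 154.28
Combination 3 governs: V = 205.20 kN.

205.20 kN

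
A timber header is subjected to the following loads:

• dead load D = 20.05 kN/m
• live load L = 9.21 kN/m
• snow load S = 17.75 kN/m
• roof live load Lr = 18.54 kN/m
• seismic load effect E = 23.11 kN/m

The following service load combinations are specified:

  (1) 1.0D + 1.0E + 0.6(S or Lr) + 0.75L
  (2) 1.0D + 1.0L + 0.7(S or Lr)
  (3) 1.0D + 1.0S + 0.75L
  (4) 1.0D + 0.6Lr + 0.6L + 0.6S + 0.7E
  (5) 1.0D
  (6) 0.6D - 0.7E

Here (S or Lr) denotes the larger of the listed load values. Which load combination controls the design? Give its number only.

(S or Lr) → Lr = 18.54 kN/m.
(1) 1.0(20.05) + 1.0(23.11) + 0.6(18.54) + 0.75(9.21) = 61.19
(2) 1.0(20.05) + 1.0(9.21) + 0.7(18.54) = 42.24
(3) 1.0(20.05) + 1.0(17.75) + 0.75(9.21) = 44.71
(4) 1.0(20.05) + 0.6(18.54) + 0.6(9.21) + 0.6(17.75) + 0.7(23.11) = 63.53
(5) 1.0(20.05) = 20.05
(6) 0.6(20.05) - 0.7(23.11) = -4.15
The largest value is 63.53 kN/m from combination 4.

Combination 4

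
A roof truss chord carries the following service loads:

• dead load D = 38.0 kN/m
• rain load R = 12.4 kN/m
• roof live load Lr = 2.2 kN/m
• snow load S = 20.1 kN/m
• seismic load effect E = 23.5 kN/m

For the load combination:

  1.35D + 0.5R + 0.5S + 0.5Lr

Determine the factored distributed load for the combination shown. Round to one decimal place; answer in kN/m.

1.35(38.0) + 0.5(12.4) + 0.5(20.1) + 0.5(2.2) = 51.3 + 6.2 + 10.1 + 1.1 = 68.7
w_u = 68.7 kN/m.

68.7 kN/m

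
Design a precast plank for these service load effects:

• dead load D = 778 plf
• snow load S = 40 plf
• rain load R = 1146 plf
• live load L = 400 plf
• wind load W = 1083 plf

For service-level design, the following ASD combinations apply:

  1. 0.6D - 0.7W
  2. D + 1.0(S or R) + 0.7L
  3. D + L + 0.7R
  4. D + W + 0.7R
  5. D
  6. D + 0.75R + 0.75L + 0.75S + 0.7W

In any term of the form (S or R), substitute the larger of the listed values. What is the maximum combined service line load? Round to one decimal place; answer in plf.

2725.6 plf

(S or R) → R = 1146 plf.
1. 0.6(778) - 0.7(1083) = 466.8 - 758.1 = -291.3
2. 1.0(778) + 1.0(1146) + 0.7(400) = 778.0 + 1146.0 + 280.0 = 2204.0
3. 1.0(778) + 1.0(400) + 0.7(1146) = 778.0 + 400.0 + 802.2 = 1980.2
4. 1.0(778) + 1.0(1083) + 0.7(1146) = 778.0 + 1083.0 + 802.2 = 2663.2
5. 1.0(778) = 778.0
6. 1.0(778) + 0.75(1146) + 0.75(400) + 0.75(40) + 0.7(1083) = 778.0 + 859.5 + 300.0 + 30.0 + 758.1 = 2725.6
Maximum is from combination 6.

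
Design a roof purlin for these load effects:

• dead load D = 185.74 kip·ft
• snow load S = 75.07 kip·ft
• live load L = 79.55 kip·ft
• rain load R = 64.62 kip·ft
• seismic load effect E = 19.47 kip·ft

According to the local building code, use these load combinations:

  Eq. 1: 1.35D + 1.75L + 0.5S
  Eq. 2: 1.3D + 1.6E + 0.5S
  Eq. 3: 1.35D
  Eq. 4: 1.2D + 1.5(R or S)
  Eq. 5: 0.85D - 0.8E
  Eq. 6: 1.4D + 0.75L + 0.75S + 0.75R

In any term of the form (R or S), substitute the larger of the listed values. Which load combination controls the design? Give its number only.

(R or S) → S = 75.07 kip·ft.
Eq. 1: 1.35(185.74) + 1.75(79.55) + 0.5(75.07) = 250.75 + 139.21 + 37.54 = 427.50
Eq. 2: 1.3(185.74) + 1.6(19.47) + 0.5(75.07) = 241.46 + 31.15 + 37.54 = 310.15
Eq. 3: 1.35(185.74) = 250.75
Eq. 4: 1.2(185.74) + 1.5(75.07) = 335.49
Eq. 5: 0.85(185.74) - 0.8(19.47) = 157.88 - 15.58 = 142.30
Eq. 6: 1.4(185.74) + 0.75(79.55) + 0.75(75.07) + 0.75(64.62) = 260.04 + 59.66 + 56.30 + 48.47 = 424.47
The largest value is 427.50 kip·ft from combination 1.

Combination 1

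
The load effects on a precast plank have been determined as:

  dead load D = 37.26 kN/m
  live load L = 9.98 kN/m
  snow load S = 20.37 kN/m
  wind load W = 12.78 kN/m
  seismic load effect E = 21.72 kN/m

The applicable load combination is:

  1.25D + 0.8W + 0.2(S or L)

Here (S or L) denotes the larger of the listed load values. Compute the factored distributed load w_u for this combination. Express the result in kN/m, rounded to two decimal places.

60.87 kN/m

(S or L) → S = 20.37 kN/m.
1.25(37.26) + 0.8(12.78) + 0.2(20.37) = 60.87
w_u = 60.87 kN/m.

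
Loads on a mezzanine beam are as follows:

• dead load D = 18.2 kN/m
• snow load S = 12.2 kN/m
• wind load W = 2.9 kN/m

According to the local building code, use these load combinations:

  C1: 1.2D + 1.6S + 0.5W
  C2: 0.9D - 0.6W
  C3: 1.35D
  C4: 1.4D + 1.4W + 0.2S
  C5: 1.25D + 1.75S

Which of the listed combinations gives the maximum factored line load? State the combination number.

Combination 5

C1: 1.2(18.2) + 1.6(12.2) + 0.5(2.9) = 42.8
C2: 0.9(18.2) - 0.6(2.9) = 14.6
C3: 1.35(18.2) = 24.6
C4: 1.4(18.2) + 1.4(2.9) + 0.2(12.2) = 32.0
C5: 1.25(18.2) + 1.75(12.2) = 44.1
The largest value is 44.1 kN/m from combination 5.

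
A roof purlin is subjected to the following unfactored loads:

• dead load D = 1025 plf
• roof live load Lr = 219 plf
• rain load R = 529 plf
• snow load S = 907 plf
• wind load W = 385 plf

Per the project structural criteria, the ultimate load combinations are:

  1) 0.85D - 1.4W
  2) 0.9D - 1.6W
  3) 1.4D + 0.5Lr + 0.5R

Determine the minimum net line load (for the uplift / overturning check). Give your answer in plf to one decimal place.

1) 0.85(1025) - 1.4(385) = 871.3 - 539.0 = 332.3
2) 0.9(1025) - 1.6(385) = 922.5 - 616.0 = 306.5
3) 1.4(1025) + 0.5(219) + 0.5(529) = 1435.0 + 109.5 + 264.5 = 1809.0
Combination 2 gives the minimum: 306.5 plf.

306.5 plf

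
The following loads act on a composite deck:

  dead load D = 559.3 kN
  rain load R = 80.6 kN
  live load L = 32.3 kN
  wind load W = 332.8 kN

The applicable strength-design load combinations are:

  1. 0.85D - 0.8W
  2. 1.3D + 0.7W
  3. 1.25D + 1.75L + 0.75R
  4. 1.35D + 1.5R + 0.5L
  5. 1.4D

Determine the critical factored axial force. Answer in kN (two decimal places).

960.05 kN

1. 0.85(559.3) - 0.8(332.8) = 209.17
2. 1.3(559.3) + 0.7(332.8) = 960.05
3. 1.25(559.3) + 1.75(32.3) + 0.75(80.6) = 816.10
4. 1.35(559.3) + 1.5(80.6) + 0.5(32.3) = 892.11
5. 1.4(559.3) = 783.02
Combination 2 governs: N_u = 960.05 kN.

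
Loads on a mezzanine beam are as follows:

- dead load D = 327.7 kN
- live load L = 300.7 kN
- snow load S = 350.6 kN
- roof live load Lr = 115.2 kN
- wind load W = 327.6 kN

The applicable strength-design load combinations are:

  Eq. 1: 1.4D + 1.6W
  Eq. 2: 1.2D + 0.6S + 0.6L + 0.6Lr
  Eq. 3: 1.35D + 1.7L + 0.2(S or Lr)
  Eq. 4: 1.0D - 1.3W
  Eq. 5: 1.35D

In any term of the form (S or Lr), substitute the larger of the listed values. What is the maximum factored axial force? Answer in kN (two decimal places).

1023.71 kN

(S or Lr) → S = 350.6 kN.
Eq. 1: 1.4(327.7) + 1.6(327.6) = 458.78 + 524.16 = 982.94
Eq. 2: 1.2(327.7) + 0.6(350.6) + 0.6(300.7) + 0.6(115.2) = 393.24 + 210.36 + 180.42 + 69.12 = 853.14
Eq. 3: 1.35(327.7) + 1.7(300.7) + 0.2(350.6) = 442.40 + 511.19 + 70.12 = 1023.71
Eq. 4: 1.0(327.7) - 1.3(327.6) = 327.70 - 425.88 = -98.18
Eq. 5: 1.35(327.7) = 442.40
The controlling combination is 3, giving 1023.71 kN.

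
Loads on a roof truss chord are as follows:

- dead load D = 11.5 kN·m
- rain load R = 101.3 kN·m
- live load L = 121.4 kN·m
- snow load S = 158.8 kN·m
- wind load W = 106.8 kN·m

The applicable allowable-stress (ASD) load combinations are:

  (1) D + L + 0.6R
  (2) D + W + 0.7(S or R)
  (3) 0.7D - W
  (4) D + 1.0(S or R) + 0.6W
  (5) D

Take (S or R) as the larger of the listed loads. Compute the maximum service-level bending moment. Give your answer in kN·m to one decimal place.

234.4 kN·m

(S or R) → S = 158.8 kN·m.
(1) 1.0(11.5) + 1.0(121.4) + 0.6(101.3) = 11.5 + 121.4 + 60.8 = 193.7
(2) 1.0(11.5) + 1.0(106.8) + 0.7(158.8) = 11.5 + 106.8 + 111.2 = 229.5
(3) 0.7(11.5) - 1.0(106.8) = -98.8
(4) 1.0(11.5) + 1.0(158.8) + 0.6(106.8) = 11.5 + 158.8 + 64.1 = 234.4
(5) 1.0(11.5) = 11.5
Maximum is from combination 4.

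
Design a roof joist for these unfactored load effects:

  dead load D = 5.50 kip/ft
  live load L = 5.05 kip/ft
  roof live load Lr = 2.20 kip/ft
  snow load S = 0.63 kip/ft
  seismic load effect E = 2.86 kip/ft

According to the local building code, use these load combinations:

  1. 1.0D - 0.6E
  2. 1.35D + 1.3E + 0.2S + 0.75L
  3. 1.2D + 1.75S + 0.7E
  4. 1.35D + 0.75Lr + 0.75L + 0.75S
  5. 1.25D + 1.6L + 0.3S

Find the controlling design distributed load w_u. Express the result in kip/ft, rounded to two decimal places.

1. 1.0(5.50) - 0.6(2.86) = 5.50 - 1.72 = 3.78
2. 1.35(5.50) + 1.3(2.86) + 0.2(0.63) + 0.75(5.05) = 15.06
3. 1.2(5.50) + 1.75(0.63) + 0.7(2.86) = 6.60 + 1.10 + 2.00 = 9.70
4. 1.35(5.50) + 0.75(2.20) + 0.75(5.05) + 0.75(0.63) = 7.43 + 1.65 + 3.79 + 0.47 = 13.34
5. 1.25(5.50) + 1.6(5.05) + 0.3(0.63) = 15.14
Combination 5 governs: w_u = 15.14 kip/ft.

15.14 kip/ft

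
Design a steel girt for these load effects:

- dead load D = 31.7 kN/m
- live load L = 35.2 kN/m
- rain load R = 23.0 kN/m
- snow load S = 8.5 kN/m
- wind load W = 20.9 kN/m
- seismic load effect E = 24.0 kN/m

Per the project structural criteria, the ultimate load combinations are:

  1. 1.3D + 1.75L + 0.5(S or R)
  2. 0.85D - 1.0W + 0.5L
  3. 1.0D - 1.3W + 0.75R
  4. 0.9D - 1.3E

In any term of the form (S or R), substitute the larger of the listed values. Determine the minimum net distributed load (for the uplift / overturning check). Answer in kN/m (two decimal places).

(S or R) → R = 23.0 kN/m.
1. 1.3(31.7) + 1.75(35.2) + 0.5(23.0) = 114.31
2. 0.85(31.7) - 1.0(20.9) + 0.5(35.2) = 23.65
3. 1.0(31.7) - 1.3(20.9) + 0.75(23.0) = 21.78
4. 0.9(31.7) - 1.3(24.0) = -2.67
Combination 4 gives the minimum: -2.67 kN/m.

-2.67 kN/m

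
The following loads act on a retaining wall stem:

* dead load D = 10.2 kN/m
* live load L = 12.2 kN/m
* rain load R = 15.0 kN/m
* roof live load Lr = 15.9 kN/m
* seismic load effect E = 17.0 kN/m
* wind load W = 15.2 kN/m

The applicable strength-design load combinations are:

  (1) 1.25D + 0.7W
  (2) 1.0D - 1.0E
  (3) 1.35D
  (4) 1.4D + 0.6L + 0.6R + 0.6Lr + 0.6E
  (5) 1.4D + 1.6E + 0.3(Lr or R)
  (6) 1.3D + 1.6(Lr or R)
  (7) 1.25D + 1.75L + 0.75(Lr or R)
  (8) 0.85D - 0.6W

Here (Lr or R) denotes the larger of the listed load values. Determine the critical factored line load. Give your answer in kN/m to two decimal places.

50.34 kN/m

(Lr or R) → Lr = 15.9 kN/m.
(1) 1.25(10.2) + 0.7(15.2) = 12.75 + 10.64 = 23.39
(2) 1.0(10.2) - 1.0(17.0) = 10.20 - 17.00 = -6.80
(3) 1.35(10.2) = 13.77
(4) 1.4(10.2) + 0.6(12.2) + 0.6(15.0) + 0.6(15.9) + 0.6(17.0) = 14.28 + 7.32 + 9.00 + 9.54 + 10.20 = 50.34
(5) 1.4(10.2) + 1.6(17.0) + 0.3(15.9) = 14.28 + 27.20 + 4.77 = 46.25
(6) 1.3(10.2) + 1.6(15.9) = 13.26 + 25.44 = 38.70
(7) 1.25(10.2) + 1.75(12.2) + 0.75(15.9) = 12.75 + 21.35 + 11.93 = 46.03
(8) 0.85(10.2) - 0.6(15.2) = 8.67 - 9.12 = -0.45
The controlling combination is 4, giving 50.34 kN/m.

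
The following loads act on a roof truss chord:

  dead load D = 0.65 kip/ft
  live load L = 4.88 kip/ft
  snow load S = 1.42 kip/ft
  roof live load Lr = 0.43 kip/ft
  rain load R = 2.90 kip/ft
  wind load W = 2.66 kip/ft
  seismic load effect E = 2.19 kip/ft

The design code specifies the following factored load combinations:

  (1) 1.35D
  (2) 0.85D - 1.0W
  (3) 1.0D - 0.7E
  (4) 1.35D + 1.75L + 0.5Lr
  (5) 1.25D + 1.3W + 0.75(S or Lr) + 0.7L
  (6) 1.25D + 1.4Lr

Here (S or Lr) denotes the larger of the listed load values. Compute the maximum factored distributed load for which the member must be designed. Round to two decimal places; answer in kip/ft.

(S or Lr) → S = 1.42 kip/ft.
(1) 1.35(0.65) = 0.88
(2) 0.85(0.65) - 1.0(2.66) = 0.55 - 2.66 = -2.11
(3) 1.0(0.65) - 0.7(2.19) = 0.65 - 1.53 = -0.88
(4) 1.35(0.65) + 1.75(4.88) + 0.5(0.43) = 9.63
(5) 1.25(0.65) + 1.3(2.66) + 0.75(1.42) + 0.7(4.88) = 8.75
(6) 1.25(0.65) + 1.4(0.43) = 0.81 + 0.60 = 1.41
Maximum is from combination 4.

9.63 kip/ft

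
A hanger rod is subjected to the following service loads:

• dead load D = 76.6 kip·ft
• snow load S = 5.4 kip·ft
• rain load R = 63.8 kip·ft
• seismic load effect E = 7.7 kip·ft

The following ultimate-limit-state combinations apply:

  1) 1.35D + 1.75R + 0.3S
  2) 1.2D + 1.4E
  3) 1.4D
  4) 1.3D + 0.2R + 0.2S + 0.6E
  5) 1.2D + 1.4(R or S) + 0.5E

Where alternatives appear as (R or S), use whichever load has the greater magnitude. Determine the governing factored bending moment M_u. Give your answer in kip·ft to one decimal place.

(R or S) → R = 63.8 kip·ft.
1) 1.35(76.6) + 1.75(63.8) + 0.3(5.4) = 216.7
2) 1.2(76.6) + 1.4(7.7) = 102.7
3) 1.4(76.6) = 107.2
4) 1.3(76.6) + 0.2(63.8) + 0.2(5.4) + 0.6(7.7) = 118.0
5) 1.2(76.6) + 1.4(63.8) + 0.5(7.7) = 185.1
Maximum is from combination 1.

216.7 kip·ft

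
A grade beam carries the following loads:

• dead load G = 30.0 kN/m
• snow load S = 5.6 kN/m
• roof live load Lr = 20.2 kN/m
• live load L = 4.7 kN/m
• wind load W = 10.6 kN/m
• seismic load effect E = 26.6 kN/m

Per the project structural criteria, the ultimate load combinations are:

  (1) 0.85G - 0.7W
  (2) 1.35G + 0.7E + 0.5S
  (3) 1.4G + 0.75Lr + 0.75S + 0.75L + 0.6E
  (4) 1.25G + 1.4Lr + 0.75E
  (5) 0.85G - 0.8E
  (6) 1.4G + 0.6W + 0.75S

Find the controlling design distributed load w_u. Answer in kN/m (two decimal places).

85.73 kN/m

(1) 0.85(30.0) - 0.7(10.6) = 25.50 - 7.42 = 18.08
(2) 1.35(30.0) + 0.7(26.6) + 0.5(5.6) = 40.50 + 18.62 + 2.80 = 61.92
(3) 1.4(30.0) + 0.75(20.2) + 0.75(5.6) + 0.75(4.7) + 0.6(26.6) = 42.00 + 15.15 + 4.20 + 3.53 + 15.96 = 80.84
(4) 1.25(30.0) + 1.4(20.2) + 0.75(26.6) = 37.50 + 28.28 + 19.95 = 85.73
(5) 0.85(30.0) - 0.8(26.6) = 25.50 - 21.28 = 4.22
(6) 1.4(30.0) + 0.6(10.6) + 0.75(5.6) = 42.00 + 6.36 + 4.20 = 52.56
Combination 4 governs: w_u = 85.73 kN/m.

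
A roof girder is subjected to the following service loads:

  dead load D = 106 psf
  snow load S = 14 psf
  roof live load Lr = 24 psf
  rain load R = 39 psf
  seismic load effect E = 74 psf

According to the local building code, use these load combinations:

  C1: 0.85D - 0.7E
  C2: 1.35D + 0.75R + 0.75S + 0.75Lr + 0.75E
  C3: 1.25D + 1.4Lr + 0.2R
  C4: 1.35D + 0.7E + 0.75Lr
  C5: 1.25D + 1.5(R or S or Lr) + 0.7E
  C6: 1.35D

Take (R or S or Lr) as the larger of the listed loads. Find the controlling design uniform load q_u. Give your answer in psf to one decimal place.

256.4 psf

(R or S or Lr) → R = 39 psf.
C1: 0.85(106) - 0.7(74) = 38.3
C2: 1.35(106) + 0.75(39) + 0.75(14) + 0.75(24) + 0.75(74) = 256.4
C3: 1.25(106) + 1.4(24) + 0.2(39) = 173.9
C4: 1.35(106) + 0.7(74) + 0.75(24) = 212.9
C5: 1.25(106) + 1.5(39) + 0.7(74) = 242.8
C6: 1.35(106) = 143.1
The controlling combination is 2, giving 256.4 psf.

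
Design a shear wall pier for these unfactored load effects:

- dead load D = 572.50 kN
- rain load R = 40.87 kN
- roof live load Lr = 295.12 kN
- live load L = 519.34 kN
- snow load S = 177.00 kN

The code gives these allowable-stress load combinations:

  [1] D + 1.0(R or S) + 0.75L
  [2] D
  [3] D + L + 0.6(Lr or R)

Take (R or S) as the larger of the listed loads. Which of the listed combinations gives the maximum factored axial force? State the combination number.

Combination 3

(R or S) → S = 177.00 kN; (Lr or R) → Lr = 295.12 kN.
[1] 1.0(572.50) + 1.0(177.00) + 0.75(519.34) = 572.50 + 177.00 + 389.51 = 1139.01
[2] 1.0(572.50) = 572.50
[3] 1.0(572.50) + 1.0(519.34) + 0.6(295.12) = 572.50 + 519.34 + 177.07 = 1268.91
The largest value is 1268.91 kN from combination 3.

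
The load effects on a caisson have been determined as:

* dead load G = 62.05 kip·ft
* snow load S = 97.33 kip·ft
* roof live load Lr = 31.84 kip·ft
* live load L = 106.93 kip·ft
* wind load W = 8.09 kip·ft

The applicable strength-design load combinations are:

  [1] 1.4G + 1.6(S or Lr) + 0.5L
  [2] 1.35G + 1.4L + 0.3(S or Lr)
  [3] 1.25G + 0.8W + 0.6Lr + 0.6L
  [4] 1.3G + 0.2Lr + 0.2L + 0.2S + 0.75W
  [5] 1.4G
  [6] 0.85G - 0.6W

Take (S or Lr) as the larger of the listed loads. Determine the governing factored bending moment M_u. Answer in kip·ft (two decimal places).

296.06 kip·ft

(S or Lr) → S = 97.33 kip·ft.
[1] 1.4(62.05) + 1.6(97.33) + 0.5(106.93) = 296.06
[2] 1.35(62.05) + 1.4(106.93) + 0.3(97.33) = 262.67
[3] 1.25(62.05) + 0.8(8.09) + 0.6(31.84) + 0.6(106.93) = 167.30
[4] 1.3(62.05) + 0.2(31.84) + 0.2(106.93) + 0.2(97.33) + 0.75(8.09) = 133.95
[5] 1.4(62.05) = 86.87
[6] 0.85(62.05) - 0.6(8.09) = 47.89
Maximum is from combination 1.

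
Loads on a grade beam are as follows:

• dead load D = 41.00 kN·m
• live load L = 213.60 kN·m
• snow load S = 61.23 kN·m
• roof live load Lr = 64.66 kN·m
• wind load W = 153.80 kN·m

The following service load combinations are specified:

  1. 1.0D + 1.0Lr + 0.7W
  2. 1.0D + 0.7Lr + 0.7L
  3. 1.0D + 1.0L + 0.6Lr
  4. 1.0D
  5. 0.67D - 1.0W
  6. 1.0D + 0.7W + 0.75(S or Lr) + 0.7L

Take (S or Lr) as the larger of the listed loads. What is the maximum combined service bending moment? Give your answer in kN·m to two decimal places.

(S or Lr) → Lr = 64.66 kN·m.
1. 1.0(41.00) + 1.0(64.66) + 0.7(153.80) = 213.32
2. 1.0(41.00) + 0.7(64.66) + 0.7(213.60) = 235.78
3. 1.0(41.00) + 1.0(213.60) + 0.6(64.66) = 293.40
4. 1.0(41.00) = 41.00
5. 0.67(41.00) - 1.0(153.80) = -126.33
6. 1.0(41.00) + 0.7(153.80) + 0.75(64.66) + 0.7(213.60) = 346.68
Maximum is from combination 6.

346.68 kN·m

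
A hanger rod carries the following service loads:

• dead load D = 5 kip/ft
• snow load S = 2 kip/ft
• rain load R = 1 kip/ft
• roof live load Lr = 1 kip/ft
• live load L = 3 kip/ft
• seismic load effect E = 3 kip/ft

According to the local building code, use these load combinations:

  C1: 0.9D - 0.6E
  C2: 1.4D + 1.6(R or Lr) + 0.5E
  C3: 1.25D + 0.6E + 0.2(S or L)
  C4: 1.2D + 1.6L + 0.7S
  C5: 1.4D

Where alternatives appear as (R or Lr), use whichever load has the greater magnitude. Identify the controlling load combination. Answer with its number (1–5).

Combination 4

(R or Lr) → R = 1 kip/ft; (S or L) → L = 3 kip/ft.
C1: 0.9(5) - 0.6(3) = 2.70
C2: 1.4(5) + 1.6(1) + 0.5(3) = 10.10
C3: 1.25(5) + 0.6(3) + 0.2(3) = 8.65
C4: 1.2(5) + 1.6(3) + 0.7(2) = 12.20
C5: 1.4(5) = 7.00
The largest value is 12.20 kip/ft from combination 4.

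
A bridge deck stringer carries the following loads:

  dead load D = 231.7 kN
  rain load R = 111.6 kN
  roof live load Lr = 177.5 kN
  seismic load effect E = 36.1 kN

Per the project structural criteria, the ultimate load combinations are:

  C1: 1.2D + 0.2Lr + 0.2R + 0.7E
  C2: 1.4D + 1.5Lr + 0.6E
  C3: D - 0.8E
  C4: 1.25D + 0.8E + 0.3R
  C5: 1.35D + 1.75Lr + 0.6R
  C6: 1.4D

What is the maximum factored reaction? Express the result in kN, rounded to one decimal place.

C1: 1.2(231.7) + 0.2(177.5) + 0.2(111.6) + 0.7(36.1) = 361.1
C2: 1.4(231.7) + 1.5(177.5) + 0.6(36.1) = 612.3
C3: 1.0(231.7) - 0.8(36.1) = 202.8
C4: 1.25(231.7) + 0.8(36.1) + 0.3(111.6) = 352.0
C5: 1.35(231.7) + 1.75(177.5) + 0.6(111.6) = 690.4
C6: 1.4(231.7) = 324.4
The controlling combination is 5, giving 690.4 kN.

690.4 kN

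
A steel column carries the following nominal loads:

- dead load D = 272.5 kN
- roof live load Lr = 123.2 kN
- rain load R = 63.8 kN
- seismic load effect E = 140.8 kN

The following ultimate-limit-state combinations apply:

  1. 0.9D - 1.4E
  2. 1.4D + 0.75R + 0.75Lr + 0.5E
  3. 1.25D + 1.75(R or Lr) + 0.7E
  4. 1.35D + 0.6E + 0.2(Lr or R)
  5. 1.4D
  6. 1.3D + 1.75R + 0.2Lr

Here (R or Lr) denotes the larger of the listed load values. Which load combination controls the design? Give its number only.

Combination 3

(R or Lr) → Lr = 123.2 kN; (Lr or R) → Lr = 123.2 kN.
1. 0.9(272.5) - 1.4(140.8) = 48.1
2. 1.4(272.5) + 0.75(63.8) + 0.75(123.2) + 0.5(140.8) = 592.2
3. 1.25(272.5) + 1.75(123.2) + 0.7(140.8) = 654.8
4. 1.35(272.5) + 0.6(140.8) + 0.2(123.2) = 477.0
5. 1.4(272.5) = 381.5
6. 1.3(272.5) + 1.75(63.8) + 0.2(123.2) = 490.5
The largest value is 654.8 kN from combination 3.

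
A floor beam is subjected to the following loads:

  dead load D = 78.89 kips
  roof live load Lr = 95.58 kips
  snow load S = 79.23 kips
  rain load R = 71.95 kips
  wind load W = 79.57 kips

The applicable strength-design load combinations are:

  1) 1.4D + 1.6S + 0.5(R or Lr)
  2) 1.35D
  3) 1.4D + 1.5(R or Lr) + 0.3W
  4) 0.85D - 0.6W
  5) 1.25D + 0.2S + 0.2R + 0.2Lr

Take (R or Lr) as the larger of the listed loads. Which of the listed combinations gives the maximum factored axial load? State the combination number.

Combination 1

(R or Lr) → Lr = 95.58 kips.
1) 1.4(78.89) + 1.6(79.23) + 0.5(95.58) = 285.00
2) 1.35(78.89) = 106.50
3) 1.4(78.89) + 1.5(95.58) + 0.3(79.57) = 110.45 + 143.37 + 23.87 = 277.69
4) 0.85(78.89) - 0.6(79.57) = 19.31
5) 1.25(78.89) + 0.2(79.23) + 0.2(71.95) + 0.2(95.58) = 147.96
The largest value is 285.00 kips from combination 1.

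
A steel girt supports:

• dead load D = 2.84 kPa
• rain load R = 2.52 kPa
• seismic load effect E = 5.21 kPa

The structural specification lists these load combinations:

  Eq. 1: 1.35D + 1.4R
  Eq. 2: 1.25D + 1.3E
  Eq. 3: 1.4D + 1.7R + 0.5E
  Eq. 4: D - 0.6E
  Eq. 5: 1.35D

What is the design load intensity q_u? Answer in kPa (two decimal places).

10.87 kPa

Eq. 1: 1.35(2.84) + 1.4(2.52) = 3.83 + 3.53 = 7.36
Eq. 2: 1.25(2.84) + 1.3(5.21) = 3.55 + 6.77 = 10.32
Eq. 3: 1.4(2.84) + 1.7(2.52) + 0.5(5.21) = 3.98 + 4.28 + 2.61 = 10.87
Eq. 4: 1.0(2.84) - 0.6(5.21) = 2.84 - 3.13 = -0.29
Eq. 5: 1.35(2.84) = 3.83
The controlling combination is 3, giving 10.87 kPa.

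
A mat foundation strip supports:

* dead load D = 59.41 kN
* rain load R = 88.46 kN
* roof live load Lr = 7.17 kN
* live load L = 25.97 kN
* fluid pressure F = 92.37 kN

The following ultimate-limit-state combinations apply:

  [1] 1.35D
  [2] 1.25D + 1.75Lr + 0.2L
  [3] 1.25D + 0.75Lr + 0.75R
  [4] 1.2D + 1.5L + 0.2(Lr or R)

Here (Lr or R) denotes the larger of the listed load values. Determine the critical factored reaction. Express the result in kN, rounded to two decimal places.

(Lr or R) → R = 88.46 kN.
[1] 1.35(59.41) = 80.20
[2] 1.25(59.41) + 1.75(7.17) + 0.2(25.97) = 74.26 + 12.55 + 5.19 = 92.00
[3] 1.25(59.41) + 0.75(7.17) + 0.75(88.46) = 74.26 + 5.38 + 66.35 = 145.99
[4] 1.2(59.41) + 1.5(25.97) + 0.2(88.46) = 71.29 + 38.96 + 17.69 = 127.94
The controlling combination is 3, giving 145.99 kN.

145.99 kN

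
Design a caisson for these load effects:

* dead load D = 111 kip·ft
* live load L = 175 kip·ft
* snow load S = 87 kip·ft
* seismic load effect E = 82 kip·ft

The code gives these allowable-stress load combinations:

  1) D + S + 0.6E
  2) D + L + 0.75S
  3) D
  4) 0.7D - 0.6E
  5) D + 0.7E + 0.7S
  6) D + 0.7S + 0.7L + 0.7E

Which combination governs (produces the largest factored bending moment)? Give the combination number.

Combination 6

1) 1.0(111) + 1.0(87) + 0.6(82) = 111.0 + 87.0 + 49.2 = 247.2
2) 1.0(111) + 1.0(175) + 0.75(87) = 111.0 + 175.0 + 65.3 = 351.3
3) 1.0(111) = 111.0
4) 0.7(111) - 0.6(82) = 77.7 - 49.2 = 28.5
5) 1.0(111) + 0.7(82) + 0.7(87) = 111.0 + 57.4 + 60.9 = 229.3
6) 1.0(111) + 0.7(87) + 0.7(175) + 0.7(82) = 111.0 + 60.9 + 122.5 + 57.4 = 351.8
The largest value is 351.8 kip·ft from combination 6.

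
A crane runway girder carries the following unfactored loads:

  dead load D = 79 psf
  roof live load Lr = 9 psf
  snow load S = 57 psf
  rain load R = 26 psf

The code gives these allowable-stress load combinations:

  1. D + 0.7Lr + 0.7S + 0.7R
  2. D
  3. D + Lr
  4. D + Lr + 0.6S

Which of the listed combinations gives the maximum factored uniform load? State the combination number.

1. 1.0(79) + 0.7(9) + 0.7(57) + 0.7(26) = 143.4
2. 1.0(79) = 79.0
3. 1.0(79) + 1.0(9) = 88.0
4. 1.0(79) + 1.0(9) + 0.6(57) = 122.2
The largest value is 143.4 psf from combination 1.

Combination 1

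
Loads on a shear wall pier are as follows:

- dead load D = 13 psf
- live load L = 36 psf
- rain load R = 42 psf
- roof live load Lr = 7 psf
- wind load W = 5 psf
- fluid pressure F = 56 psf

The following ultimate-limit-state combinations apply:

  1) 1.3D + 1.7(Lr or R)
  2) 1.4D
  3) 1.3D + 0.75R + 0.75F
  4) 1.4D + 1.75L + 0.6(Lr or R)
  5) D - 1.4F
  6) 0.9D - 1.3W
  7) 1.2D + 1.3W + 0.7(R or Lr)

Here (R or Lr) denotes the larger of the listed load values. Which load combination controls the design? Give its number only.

Combination 4

(Lr or R) → R = 42 psf; (R or Lr) → R = 42 psf.
1) 1.3(13) + 1.7(42) = 88.30
2) 1.4(13) = 18.20
3) 1.3(13) + 0.75(42) + 0.75(56) = 90.40
4) 1.4(13) + 1.75(36) + 0.6(42) = 106.40
5) 1.0(13) - 1.4(56) = -65.40
6) 0.9(13) - 1.3(5) = 5.20
7) 1.2(13) + 1.3(5) + 0.7(42) = 51.50
The largest value is 106.40 psf from combination 4.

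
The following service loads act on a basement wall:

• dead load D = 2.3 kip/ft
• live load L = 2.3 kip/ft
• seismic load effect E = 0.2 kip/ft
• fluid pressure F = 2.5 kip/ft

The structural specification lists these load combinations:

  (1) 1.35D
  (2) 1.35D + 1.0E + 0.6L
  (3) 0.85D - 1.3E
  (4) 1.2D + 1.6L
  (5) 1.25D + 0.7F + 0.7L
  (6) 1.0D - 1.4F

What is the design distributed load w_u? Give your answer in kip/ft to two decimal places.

(1) 1.35(2.3) = 3.11
(2) 1.35(2.3) + 1.0(0.2) + 0.6(2.3) = 4.69
(3) 0.85(2.3) - 1.3(0.2) = 1.70
(4) 1.2(2.3) + 1.6(2.3) = 6.44
(5) 1.25(2.3) + 0.7(2.5) + 0.7(2.3) = 6.24
(6) 1.0(2.3) - 1.4(2.5) = -1.20
The controlling combination is 4, giving 6.44 kip/ft.

6.44 kip/ft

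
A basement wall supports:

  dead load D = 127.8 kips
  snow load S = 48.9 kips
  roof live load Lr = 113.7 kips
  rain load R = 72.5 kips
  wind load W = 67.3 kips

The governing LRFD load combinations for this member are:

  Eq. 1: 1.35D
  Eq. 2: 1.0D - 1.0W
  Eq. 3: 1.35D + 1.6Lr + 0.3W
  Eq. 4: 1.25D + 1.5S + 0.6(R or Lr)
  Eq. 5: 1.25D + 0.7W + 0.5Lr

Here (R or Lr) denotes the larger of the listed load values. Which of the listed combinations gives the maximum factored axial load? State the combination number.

(R or Lr) → Lr = 113.7 kips.
Eq. 1: 1.35(127.8) = 172.53
Eq. 2: 1.0(127.8) - 1.0(67.3) = 127.80 - 67.30 = 60.50
Eq. 3: 1.35(127.8) + 1.6(113.7) + 0.3(67.3) = 172.53 + 181.92 + 20.19 = 374.64
Eq. 4: 1.25(127.8) + 1.5(48.9) + 0.6(113.7) = 159.75 + 73.35 + 68.22 = 301.32
Eq. 5: 1.25(127.8) + 0.7(67.3) + 0.5(113.7) = 159.75 + 47.11 + 56.85 = 263.71
The largest value is 374.64 kips from combination 3.

Combination 3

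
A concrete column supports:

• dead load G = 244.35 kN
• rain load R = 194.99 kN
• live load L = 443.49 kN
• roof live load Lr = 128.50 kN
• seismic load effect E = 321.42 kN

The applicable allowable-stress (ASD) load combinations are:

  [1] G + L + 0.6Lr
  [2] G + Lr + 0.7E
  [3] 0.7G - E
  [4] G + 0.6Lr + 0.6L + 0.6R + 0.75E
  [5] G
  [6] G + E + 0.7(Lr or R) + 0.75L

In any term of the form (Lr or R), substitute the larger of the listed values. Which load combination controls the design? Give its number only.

Combination 6

(Lr or R) → R = 194.99 kN.
[1] 1.0(244.35) + 1.0(443.49) + 0.6(128.50) = 244.35 + 443.49 + 77.10 = 764.94
[2] 1.0(244.35) + 1.0(128.50) + 0.7(321.42) = 244.35 + 128.50 + 224.99 = 597.84
[3] 0.7(244.35) - 1.0(321.42) = -150.38
[4] 1.0(244.35) + 0.6(128.50) + 0.6(443.49) + 0.6(194.99) + 0.75(321.42) = 244.35 + 77.10 + 266.09 + 116.99 + 241.07 = 945.60
[5] 1.0(244.35) = 244.35
[6] 1.0(244.35) + 1.0(321.42) + 0.7(194.99) + 0.75(443.49) = 244.35 + 321.42 + 136.49 + 332.62 = 1034.88
The largest value is 1034.88 kN from combination 6.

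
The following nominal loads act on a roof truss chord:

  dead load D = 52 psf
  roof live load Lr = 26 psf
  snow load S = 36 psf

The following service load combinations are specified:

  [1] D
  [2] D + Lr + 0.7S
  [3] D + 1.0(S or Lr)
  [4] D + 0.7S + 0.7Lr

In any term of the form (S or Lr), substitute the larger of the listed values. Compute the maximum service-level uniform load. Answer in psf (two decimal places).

(S or Lr) → S = 36 psf.
[1] 1.0(52) = 52.00
[2] 1.0(52) + 1.0(26) + 0.7(36) = 52.00 + 26.00 + 25.20 = 103.20
[3] 1.0(52) + 1.0(36) = 52.00 + 36.00 = 88.00
[4] 1.0(52) + 0.7(36) + 0.7(26) = 52.00 + 25.20 + 18.20 = 95.40
The controlling combination is 2, giving 103.20 psf.

103.20 psf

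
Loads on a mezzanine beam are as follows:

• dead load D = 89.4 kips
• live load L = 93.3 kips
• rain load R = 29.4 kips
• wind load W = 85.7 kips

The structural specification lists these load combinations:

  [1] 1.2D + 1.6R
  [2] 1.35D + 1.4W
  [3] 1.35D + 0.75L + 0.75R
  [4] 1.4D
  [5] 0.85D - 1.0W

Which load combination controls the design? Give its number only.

[1] 1.2(89.4) + 1.6(29.4) = 154.3
[2] 1.35(89.4) + 1.4(85.7) = 240.7
[3] 1.35(89.4) + 0.75(93.3) + 0.75(29.4) = 212.7
[4] 1.4(89.4) = 125.2
[5] 0.85(89.4) - 1.0(85.7) = -9.7
The largest value is 240.7 kips from combination 2.

Combination 2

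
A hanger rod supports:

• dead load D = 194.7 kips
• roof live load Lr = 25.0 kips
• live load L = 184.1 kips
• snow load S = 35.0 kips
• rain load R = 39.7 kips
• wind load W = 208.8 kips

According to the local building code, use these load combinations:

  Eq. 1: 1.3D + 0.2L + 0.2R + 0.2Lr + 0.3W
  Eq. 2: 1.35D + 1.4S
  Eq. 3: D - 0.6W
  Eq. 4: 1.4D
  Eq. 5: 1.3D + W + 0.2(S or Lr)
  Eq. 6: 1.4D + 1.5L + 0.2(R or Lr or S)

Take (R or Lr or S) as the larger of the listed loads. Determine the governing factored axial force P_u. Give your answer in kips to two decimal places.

556.67 kips

(S or Lr) → S = 35.0 kips; (R or Lr or S) → R = 39.7 kips.
Eq. 1: 1.3(194.7) + 0.2(184.1) + 0.2(39.7) + 0.2(25.0) + 0.3(208.8) = 253.11 + 36.82 + 7.94 + 5.00 + 62.64 = 365.51
Eq. 2: 1.35(194.7) + 1.4(35.0) = 262.85 + 49.00 = 311.85
Eq. 3: 1.0(194.7) - 0.6(208.8) = 194.70 - 125.28 = 69.42
Eq. 4: 1.4(194.7) = 272.58
Eq. 5: 1.3(194.7) + 1.0(208.8) + 0.2(35.0) = 253.11 + 208.80 + 7.00 = 468.91
Eq. 6: 1.4(194.7) + 1.5(184.1) + 0.2(39.7) = 272.58 + 276.15 + 7.94 = 556.67
The controlling combination is 6, giving 556.67 kips.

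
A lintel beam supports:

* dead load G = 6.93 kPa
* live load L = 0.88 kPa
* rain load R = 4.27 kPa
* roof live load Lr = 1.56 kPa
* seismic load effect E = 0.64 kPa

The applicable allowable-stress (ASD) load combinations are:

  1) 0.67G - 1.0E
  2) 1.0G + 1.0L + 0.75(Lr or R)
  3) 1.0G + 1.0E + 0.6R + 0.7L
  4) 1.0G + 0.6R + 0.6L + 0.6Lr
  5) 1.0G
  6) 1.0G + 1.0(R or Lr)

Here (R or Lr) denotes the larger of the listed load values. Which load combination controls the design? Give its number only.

Combination 6

(Lr or R) → R = 4.27 kPa; (R or Lr) → R = 4.27 kPa.
1) 0.67(6.93) - 1.0(0.64) = 4.00
2) 1.0(6.93) + 1.0(0.88) + 0.75(4.27) = 11.01
3) 1.0(6.93) + 1.0(0.64) + 0.6(4.27) + 0.7(0.88) = 10.75
4) 1.0(6.93) + 0.6(4.27) + 0.6(0.88) + 0.6(1.56) = 10.96
5) 1.0(6.93) = 6.93
6) 1.0(6.93) + 1.0(4.27) = 11.20
The largest value is 11.20 kPa from combination 6.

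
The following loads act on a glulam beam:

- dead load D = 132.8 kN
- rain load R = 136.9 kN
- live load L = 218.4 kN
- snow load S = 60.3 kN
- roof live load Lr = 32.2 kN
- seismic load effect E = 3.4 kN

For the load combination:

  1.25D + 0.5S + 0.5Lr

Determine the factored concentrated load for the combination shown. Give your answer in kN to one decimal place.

212.3 kN

1.25(132.8) + 0.5(60.3) + 0.5(32.2) = 166.0 + 30.2 + 16.1 = 212.3
P_u = 212.3 kN.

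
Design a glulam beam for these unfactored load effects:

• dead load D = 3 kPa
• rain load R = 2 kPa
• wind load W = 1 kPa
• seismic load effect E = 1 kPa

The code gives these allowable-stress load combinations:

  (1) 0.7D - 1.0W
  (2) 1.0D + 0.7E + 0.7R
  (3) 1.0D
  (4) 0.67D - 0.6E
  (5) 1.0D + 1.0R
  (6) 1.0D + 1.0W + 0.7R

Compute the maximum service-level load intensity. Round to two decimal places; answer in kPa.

5.40 kPa

(1) 0.7(3) - 1.0(1) = 1.10
(2) 1.0(3) + 0.7(1) + 0.7(2) = 5.10
(3) 1.0(3) = 3.00
(4) 0.67(3) - 0.6(1) = 1.41
(5) 1.0(3) + 1.0(2) = 5.00
(6) 1.0(3) + 1.0(1) + 0.7(2) = 5.40
Maximum is from combination 6.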